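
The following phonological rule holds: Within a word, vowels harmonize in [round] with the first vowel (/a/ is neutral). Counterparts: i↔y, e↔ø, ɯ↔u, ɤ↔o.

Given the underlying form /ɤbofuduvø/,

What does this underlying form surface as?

/o/ harmonizes with /ɤ/ ([-round]) → [ɤ]
/u/ harmonizes with /ɤ/ ([-round]) → [ɯ]
/u/ harmonizes with /ɤ/ ([-round]) → [ɯ]
/ø/ harmonizes with /ɤ/ ([-round]) → [e]

[ɤbɤfɯdɯve]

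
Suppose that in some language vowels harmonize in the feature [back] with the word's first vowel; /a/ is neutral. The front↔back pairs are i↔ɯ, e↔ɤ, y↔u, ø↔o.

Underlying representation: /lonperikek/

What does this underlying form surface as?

[lonpɤrɯkɤk]

/e/ harmonizes with /o/ ([+back]) → [ɤ]
/i/ harmonizes with /o/ ([+back]) → [ɯ]
/e/ harmonizes with /o/ ([+back]) → [ɤ]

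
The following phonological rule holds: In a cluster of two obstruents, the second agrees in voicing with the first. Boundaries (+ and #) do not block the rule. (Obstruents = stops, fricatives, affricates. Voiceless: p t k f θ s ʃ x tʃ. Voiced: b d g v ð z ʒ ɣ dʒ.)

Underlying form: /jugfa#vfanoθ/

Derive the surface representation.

/f/ after /g/ (voiced) → [v]
/f/ after /v/ (voiced) → [v]

[jugva#vvanoθ]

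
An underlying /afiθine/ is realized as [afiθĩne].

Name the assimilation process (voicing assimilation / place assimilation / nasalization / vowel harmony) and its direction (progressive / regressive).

nasalization, regressive

/i/→[ĩ].
Each target copies a feature from the following segment, so the direction is regressive.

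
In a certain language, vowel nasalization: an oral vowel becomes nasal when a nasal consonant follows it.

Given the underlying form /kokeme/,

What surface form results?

[kokẽme]

/e/ before nasal /m/ → [ẽ]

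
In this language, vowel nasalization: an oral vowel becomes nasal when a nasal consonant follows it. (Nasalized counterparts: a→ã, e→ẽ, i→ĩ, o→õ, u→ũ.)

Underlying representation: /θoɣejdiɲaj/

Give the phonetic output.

/i/ before nasal /ɲ/ → [ĩ]

[θoɣejdĩɲaj]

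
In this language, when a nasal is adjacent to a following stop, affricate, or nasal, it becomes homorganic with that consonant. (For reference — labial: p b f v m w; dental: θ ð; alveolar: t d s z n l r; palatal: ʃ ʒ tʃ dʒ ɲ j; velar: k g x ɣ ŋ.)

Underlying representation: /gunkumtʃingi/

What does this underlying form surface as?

/n/ before /k/ (velar) → [ŋ]
/m/ before /tʃ/ (palatal) → [ɲ]
/n/ before /g/ (velar) → [ŋ]

[guŋkuɲtʃiŋgi]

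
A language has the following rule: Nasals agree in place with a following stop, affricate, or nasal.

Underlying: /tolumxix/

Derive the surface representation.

[tolumxix]

no segment meets the rule's conditions; no change.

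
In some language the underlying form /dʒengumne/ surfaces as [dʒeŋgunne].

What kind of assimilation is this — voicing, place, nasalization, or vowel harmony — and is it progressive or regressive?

/n/→[ŋ] /m/→[n].
Each target copies a feature from the following segment, so the direction is regressive.

place assimilation, regressive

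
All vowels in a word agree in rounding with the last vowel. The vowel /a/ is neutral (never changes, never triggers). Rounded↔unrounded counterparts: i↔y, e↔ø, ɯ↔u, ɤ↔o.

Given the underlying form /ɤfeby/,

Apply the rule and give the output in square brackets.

/ɤ/ harmonizes with /y/ ([+round]) → [o]
/e/ harmonizes with /y/ ([+round]) → [ø]

[oføby]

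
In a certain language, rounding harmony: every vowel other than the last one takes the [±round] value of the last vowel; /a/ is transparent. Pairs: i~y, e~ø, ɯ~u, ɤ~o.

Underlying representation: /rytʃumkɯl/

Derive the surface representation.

[ritʃɯmkɯl]

/y/ harmonizes with /ɯ/ ([-round]) → [i]
/u/ harmonizes with /ɯ/ ([-round]) → [ɯ]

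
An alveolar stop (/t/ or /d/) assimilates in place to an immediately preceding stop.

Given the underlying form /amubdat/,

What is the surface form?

[amubbat]

/d/ after /b/ (labial) → [b]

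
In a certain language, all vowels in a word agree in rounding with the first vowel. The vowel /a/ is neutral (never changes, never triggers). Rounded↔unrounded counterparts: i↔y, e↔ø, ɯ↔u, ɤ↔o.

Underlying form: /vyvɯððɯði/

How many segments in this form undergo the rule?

3

/ɯ/ harmonizes with /y/ ([+round]) → [u]
/ɯ/ harmonizes with /y/ ([+round]) → [u]
/i/ harmonizes with /y/ ([+round]) → [y]
3 segments change.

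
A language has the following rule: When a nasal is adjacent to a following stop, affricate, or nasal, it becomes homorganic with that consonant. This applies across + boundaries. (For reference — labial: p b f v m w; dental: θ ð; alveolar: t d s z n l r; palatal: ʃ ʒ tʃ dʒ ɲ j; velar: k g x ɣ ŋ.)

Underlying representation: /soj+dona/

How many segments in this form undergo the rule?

No segment meets the rule's conditions.

0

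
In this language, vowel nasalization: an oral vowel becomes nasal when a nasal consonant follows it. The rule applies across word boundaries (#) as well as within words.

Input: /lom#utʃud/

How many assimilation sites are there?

1

/o/ before nasal /m/ → [õ]
1 segment changes.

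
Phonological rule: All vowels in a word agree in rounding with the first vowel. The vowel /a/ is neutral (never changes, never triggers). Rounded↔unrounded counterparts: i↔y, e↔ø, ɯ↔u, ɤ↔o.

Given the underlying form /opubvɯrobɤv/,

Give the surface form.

[opubvurobov]

/ɯ/ harmonizes with /o/ ([+round]) → [u]
/ɤ/ harmonizes with /o/ ([+round]) → [o]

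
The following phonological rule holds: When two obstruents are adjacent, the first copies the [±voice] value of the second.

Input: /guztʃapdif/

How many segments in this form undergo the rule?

2

/z/ before /tʃ/ (voiceless) → [s]
/p/ before /d/ (voiced) → [b]
2 segments change.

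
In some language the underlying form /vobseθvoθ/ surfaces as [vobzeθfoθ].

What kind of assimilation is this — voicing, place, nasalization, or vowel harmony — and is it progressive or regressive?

/s/→[z] /v/→[f].
Each target copies a feature from the preceding segment, so the direction is progressive.

voicing assimilation, progressive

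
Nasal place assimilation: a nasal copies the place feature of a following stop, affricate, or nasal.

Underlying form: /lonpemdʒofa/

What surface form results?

/n/ before /p/ (labial) → [m]
/m/ before /dʒ/ (palatal) → [ɲ]

[lompeɲdʒofa]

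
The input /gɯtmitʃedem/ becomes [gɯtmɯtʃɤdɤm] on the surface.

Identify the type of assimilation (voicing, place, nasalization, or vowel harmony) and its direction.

vowel harmony, progressive

/i/→[ɯ] /e/→[ɤ] /e/→[ɤ].
Vowels agree with the first vowel, so the harmony is progressive.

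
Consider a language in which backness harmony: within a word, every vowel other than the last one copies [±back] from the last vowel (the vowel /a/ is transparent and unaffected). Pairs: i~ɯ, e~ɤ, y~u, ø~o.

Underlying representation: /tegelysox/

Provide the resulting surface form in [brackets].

[tɤgɤlusox]

/e/ harmonizes with /o/ ([+back]) → [ɤ]
/e/ harmonizes with /o/ ([+back]) → [ɤ]
/y/ harmonizes with /o/ ([+back]) → [u]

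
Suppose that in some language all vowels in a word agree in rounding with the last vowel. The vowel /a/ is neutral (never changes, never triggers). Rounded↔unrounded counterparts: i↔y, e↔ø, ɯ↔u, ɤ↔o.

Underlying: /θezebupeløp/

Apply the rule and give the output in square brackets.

/e/ harmonizes with /ø/ ([+round]) → [ø]
/e/ harmonizes with /ø/ ([+round]) → [ø]
/e/ harmonizes with /ø/ ([+round]) → [ø]

[θøzøbupøløp]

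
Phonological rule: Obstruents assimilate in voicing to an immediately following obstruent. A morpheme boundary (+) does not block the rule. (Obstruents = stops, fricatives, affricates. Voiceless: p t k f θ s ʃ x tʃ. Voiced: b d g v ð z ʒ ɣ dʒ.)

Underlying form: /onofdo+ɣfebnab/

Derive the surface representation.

[onovdo+xfebnab]

/f/ before /d/ (voiced) → [v]
/ɣ/ before /f/ (voiceless) → [x]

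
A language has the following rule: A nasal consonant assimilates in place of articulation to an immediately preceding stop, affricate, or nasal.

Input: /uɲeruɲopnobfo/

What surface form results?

/n/ after /p/ (labial) → [m]

[uɲeruɲopmobfo]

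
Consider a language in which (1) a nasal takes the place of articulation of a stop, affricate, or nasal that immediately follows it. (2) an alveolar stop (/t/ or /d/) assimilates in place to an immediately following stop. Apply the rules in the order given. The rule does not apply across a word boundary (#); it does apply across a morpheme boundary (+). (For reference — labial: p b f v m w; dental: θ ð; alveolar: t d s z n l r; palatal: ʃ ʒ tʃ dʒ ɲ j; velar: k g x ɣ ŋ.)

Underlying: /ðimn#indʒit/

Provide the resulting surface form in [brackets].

[ðinn#iɲdʒit]

Rule 1: /m/ before /n/ (alveolar) → [n]
Rule 1: /n/ before /dʒ/ (palatal) → [ɲ]
After rule 1: ðinn#iɲdʒit
Rule 2: no segment meets the rule's conditions; no change.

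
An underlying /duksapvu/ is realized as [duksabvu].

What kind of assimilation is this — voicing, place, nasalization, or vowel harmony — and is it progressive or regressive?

/p/→[b].
Each target copies a feature from the following segment, so the direction is regressive.

voicing assimilation, regressive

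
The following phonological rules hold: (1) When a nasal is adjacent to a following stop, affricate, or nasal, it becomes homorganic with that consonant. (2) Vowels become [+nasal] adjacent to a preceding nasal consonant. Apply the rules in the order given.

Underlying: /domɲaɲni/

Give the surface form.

Rule 1: /m/ before /ɲ/ (palatal) → [ɲ]
Rule 1: /ɲ/ before /n/ (alveolar) → [n]
After rule 1: doɲɲanni
Rule 2: /a/ after nasal /ɲ/ → [ã]
Rule 2: /i/ after nasal /n/ → [ĩ]

[doɲɲãnnĩ]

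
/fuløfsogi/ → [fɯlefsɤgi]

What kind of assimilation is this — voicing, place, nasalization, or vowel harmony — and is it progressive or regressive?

/u/→[ɯ] /ø/→[e] /o/→[ɤ].
Vowels agree with the last vowel, so the harmony is regressive.

vowel harmony, regressive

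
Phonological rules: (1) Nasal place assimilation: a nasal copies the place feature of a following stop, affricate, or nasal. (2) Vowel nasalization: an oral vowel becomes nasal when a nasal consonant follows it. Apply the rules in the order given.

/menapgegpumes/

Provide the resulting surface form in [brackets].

[mẽnapgegpũmes]

Rule 1: no segment meets the rule's conditions; no change.
After rule 1: menapgegpumes
Rule 2: /e/ before nasal /n/ → [ẽ]
Rule 2: /u/ before nasal /m/ → [ũ]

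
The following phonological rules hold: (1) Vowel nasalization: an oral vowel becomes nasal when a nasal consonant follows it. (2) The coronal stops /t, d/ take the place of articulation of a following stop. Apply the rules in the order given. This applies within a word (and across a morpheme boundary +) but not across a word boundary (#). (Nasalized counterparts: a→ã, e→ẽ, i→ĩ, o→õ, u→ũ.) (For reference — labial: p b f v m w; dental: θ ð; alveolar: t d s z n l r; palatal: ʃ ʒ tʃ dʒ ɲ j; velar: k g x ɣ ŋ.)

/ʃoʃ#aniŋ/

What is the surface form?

Rule 1: /a/ before nasal /n/ → [ã]
Rule 1: /i/ before nasal /ŋ/ → [ĩ]
After rule 1: ʃoʃ#ãnĩŋ
Rule 2: no segment meets the rule's conditions; no change.

[ʃoʃ#ãnĩŋ]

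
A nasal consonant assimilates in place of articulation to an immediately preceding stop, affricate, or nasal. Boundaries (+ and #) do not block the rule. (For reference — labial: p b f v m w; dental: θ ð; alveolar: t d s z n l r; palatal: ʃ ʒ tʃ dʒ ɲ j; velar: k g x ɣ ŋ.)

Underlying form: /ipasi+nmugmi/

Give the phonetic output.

[ipasi+nnugŋi]

/m/ after /n/ (alveolar) → [n]
/m/ after /g/ (velar) → [ŋ]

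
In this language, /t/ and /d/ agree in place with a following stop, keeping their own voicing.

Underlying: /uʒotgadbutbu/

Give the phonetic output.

[uʒokgabbupbu]

/t/ before /g/ (velar) → [k]
/d/ before /b/ (labial) → [b]
/t/ before /b/ (labial) → [p]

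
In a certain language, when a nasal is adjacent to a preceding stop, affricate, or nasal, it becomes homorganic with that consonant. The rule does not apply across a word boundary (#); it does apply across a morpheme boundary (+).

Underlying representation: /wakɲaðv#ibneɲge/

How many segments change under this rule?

2

/ɲ/ after /k/ (velar) → [ŋ]
/n/ after /b/ (labial) → [m]
2 segments change.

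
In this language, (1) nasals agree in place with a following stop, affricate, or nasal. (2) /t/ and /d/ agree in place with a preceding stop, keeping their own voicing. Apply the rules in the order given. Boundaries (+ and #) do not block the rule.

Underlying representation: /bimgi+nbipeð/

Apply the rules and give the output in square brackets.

Rule 1: /m/ before /g/ (velar) → [ŋ]
Rule 1: /n/ before /b/ (labial) → [m]
After rule 1: biŋgi+mbipeð
Rule 2: no segment meets the rule's conditions; no change.

[biŋgi+mbipeð]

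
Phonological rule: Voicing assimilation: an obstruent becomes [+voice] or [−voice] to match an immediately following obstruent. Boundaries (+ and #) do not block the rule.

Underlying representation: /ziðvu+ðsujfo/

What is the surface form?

/ð/ before /s/ (voiceless) → [θ]

[ziðvu+θsujfo]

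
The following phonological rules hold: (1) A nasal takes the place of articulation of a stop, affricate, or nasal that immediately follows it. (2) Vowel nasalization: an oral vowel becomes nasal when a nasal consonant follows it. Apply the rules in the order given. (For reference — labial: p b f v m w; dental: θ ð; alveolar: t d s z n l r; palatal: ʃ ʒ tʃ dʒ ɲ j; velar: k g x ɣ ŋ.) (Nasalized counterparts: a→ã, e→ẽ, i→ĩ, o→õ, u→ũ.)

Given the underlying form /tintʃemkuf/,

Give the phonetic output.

[tĩɲtʃẽŋkuf]

Rule 1: /n/ before /tʃ/ (palatal) → [ɲ]
Rule 1: /m/ before /k/ (velar) → [ŋ]
After rule 1: tiɲtʃeŋkuf
Rule 2: /i/ before nasal /ɲ/ → [ĩ]
Rule 2: /e/ before nasal /ŋ/ → [ẽ]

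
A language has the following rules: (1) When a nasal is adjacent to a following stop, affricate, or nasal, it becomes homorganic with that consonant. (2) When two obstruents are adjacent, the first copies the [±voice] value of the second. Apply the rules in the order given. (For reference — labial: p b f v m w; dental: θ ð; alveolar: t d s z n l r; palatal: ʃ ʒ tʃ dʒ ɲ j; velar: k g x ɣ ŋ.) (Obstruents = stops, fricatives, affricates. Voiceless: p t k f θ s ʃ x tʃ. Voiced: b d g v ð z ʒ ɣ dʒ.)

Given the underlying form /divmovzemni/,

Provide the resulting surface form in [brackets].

[divmovzenni]

Rule 1: /m/ before /n/ (alveolar) → [n]
After rule 1: divmovzenni
Rule 2: no segment meets the rule's conditions; no change.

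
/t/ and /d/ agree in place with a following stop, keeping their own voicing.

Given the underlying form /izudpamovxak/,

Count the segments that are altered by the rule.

/d/ before /p/ (labial) → [b]
1 segment changes.

1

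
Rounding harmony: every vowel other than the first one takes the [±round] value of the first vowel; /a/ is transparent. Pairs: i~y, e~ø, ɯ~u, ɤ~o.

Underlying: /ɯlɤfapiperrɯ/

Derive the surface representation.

[ɯlɤfapiperrɯ]

no segment meets the rule's conditions; no change.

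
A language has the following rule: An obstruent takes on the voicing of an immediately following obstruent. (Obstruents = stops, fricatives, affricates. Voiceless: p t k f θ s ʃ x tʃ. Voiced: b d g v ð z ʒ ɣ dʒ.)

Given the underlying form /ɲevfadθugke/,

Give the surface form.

/v/ before /f/ (voiceless) → [f]
/d/ before /θ/ (voiceless) → [t]
/g/ before /k/ (voiceless) → [k]

[ɲeffatθukke]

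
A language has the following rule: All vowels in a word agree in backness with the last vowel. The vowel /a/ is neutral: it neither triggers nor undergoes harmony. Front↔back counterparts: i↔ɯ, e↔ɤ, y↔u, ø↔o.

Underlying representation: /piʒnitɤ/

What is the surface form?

[pɯʒnɯtɤ]

/i/ harmonizes with /ɤ/ ([+back]) → [ɯ]
/i/ harmonizes with /ɤ/ ([+back]) → [ɯ]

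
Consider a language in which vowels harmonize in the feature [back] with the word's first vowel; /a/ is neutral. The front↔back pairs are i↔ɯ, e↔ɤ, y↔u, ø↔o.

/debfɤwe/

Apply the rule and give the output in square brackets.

/ɤ/ harmonizes with /e/ ([-back]) → [e]

[debfewe]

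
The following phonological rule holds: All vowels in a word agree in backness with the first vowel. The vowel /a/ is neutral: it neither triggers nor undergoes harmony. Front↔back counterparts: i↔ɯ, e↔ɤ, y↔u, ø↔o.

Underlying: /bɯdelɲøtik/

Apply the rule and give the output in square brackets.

[bɯdɤlɲotɯk]

/e/ harmonizes with /ɯ/ ([+back]) → [ɤ]
/ø/ harmonizes with /ɯ/ ([+back]) → [o]
/i/ harmonizes with /ɯ/ ([+back]) → [ɯ]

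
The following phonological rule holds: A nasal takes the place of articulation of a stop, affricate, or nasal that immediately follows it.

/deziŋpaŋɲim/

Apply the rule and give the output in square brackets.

/ŋ/ before /p/ (labial) → [m]
/ŋ/ before /ɲ/ (palatal) → [ɲ]

[dezimpaɲɲim]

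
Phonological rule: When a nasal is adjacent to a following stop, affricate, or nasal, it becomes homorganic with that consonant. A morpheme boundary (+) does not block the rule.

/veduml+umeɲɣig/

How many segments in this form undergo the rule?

No segment meets the rule's conditions.

0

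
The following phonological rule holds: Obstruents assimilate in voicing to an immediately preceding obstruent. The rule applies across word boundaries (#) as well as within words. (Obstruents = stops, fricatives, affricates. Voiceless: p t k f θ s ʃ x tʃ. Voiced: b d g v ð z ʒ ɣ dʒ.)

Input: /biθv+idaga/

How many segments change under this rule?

/v/ after /θ/ (voiceless) → [f]
1 segment changes.

1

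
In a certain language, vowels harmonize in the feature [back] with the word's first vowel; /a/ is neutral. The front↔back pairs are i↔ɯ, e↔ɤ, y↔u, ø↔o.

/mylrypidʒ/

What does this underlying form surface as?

no segment meets the rule's conditions; no change.

[mylrypidʒ]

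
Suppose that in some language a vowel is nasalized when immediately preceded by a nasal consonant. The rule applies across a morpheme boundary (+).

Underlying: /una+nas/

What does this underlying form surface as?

[unã+nãs]

/a/ after nasal /n/ → [ã]
/a/ after nasal /n/ → [ã]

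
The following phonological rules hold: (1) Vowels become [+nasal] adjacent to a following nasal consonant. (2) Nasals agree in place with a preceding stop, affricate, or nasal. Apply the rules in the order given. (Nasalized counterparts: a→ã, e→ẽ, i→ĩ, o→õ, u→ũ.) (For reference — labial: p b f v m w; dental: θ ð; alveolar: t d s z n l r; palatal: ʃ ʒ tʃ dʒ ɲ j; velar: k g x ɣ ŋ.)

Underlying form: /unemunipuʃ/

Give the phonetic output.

[ũnẽmũnipuʃ]

Rule 1: /u/ before nasal /n/ → [ũ]
Rule 1: /e/ before nasal /m/ → [ẽ]
Rule 1: /u/ before nasal /n/ → [ũ]
After rule 1: ũnẽmũnipuʃ
Rule 2: no segment meets the rule's conditions; no change.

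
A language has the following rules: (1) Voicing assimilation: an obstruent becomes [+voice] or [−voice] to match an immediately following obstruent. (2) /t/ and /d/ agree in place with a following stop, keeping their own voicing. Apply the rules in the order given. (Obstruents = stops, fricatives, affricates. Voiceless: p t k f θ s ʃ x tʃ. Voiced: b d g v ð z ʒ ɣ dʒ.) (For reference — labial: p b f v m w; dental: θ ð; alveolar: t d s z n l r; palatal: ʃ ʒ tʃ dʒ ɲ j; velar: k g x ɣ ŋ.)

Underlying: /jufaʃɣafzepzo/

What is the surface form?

Rule 1: /ʃ/ before /ɣ/ (voiced) → [ʒ]
Rule 1: /f/ before /z/ (voiced) → [v]
Rule 1: /p/ before /z/ (voiced) → [b]
After rule 1: jufaʒɣavzebzo
Rule 2: no segment meets the rule's conditions; no change.

[jufaʒɣavzebzo]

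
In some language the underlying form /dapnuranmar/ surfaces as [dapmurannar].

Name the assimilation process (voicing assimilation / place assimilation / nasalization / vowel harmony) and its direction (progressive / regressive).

place assimilation, progressive

/n/→[m] /m/→[n].
Each target copies a feature from the preceding segment, so the direction is progressive.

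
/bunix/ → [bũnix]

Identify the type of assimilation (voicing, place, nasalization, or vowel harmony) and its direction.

/u/→[ũ].
Each target copies a feature from the following segment, so the direction is regressive.

nasalization, regressive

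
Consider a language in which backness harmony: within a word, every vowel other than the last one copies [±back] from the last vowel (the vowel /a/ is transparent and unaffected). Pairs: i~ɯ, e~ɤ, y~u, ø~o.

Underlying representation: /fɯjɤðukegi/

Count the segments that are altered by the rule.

3

/ɯ/ harmonizes with /i/ ([-back]) → [i]
/ɤ/ harmonizes with /i/ ([-back]) → [e]
/u/ harmonizes with /i/ ([-back]) → [y]
3 segments change.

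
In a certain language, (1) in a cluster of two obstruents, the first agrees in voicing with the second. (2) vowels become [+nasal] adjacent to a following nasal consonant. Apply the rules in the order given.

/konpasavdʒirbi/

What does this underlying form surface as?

[kõnpasavdʒirbi]

Rule 1: no segment meets the rule's conditions; no change.
After rule 1: konpasavdʒirbi
Rule 2: /o/ before nasal /n/ → [õ]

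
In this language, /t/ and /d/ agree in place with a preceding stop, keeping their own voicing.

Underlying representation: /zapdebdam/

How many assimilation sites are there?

2

/d/ after /p/ (labial) → [b]
/d/ after /b/ (labial) → [b]
2 segments change.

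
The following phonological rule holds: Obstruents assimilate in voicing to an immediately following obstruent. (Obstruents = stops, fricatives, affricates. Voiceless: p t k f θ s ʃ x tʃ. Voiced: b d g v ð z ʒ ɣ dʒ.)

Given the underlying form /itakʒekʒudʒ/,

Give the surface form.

[itagʒegʒudʒ]

/k/ before /ʒ/ (voiced) → [g]
/k/ before /ʒ/ (voiced) → [g]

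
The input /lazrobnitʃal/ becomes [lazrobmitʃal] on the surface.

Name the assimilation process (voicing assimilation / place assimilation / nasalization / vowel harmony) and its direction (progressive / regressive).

place assimilation, progressive

/n/→[m].
Each target copies a feature from the preceding segment, so the direction is progressive.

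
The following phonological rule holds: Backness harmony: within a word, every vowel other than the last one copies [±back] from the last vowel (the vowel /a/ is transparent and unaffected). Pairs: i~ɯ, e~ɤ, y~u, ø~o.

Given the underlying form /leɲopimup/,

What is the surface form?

/e/ harmonizes with /u/ ([+back]) → [ɤ]
/i/ harmonizes with /u/ ([+back]) → [ɯ]

[lɤɲopɯmup]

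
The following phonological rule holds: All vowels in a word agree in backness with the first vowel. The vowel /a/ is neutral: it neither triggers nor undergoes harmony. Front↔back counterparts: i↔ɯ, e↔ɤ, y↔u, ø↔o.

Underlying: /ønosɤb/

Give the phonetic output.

/o/ harmonizes with /ø/ ([-back]) → [ø]
/ɤ/ harmonizes with /ø/ ([-back]) → [e]

[ønøseb]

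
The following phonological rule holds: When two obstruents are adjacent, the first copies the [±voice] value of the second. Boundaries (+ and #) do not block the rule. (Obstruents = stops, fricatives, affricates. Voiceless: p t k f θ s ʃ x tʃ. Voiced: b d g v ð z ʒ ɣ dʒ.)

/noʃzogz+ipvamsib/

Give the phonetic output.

/ʃ/ before /z/ (voiced) → [ʒ]
/p/ before /v/ (voiced) → [b]

[noʒzogz+ibvamsib]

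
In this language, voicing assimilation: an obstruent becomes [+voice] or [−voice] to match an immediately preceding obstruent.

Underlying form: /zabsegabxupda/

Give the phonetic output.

/s/ after /b/ (voiced) → [z]
/x/ after /b/ (voiced) → [ɣ]
/d/ after /p/ (voiceless) → [t]

[zabzegabɣupta]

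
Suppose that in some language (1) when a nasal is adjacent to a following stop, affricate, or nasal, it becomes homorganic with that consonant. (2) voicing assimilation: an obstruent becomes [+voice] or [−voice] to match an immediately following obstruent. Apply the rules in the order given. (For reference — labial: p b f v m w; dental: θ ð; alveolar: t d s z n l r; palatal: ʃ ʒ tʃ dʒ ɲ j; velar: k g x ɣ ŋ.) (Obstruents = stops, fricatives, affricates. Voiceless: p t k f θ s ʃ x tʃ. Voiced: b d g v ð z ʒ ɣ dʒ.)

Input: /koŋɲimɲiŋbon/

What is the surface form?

[koɲɲiɲɲimbon]

Rule 1: /ŋ/ before /ɲ/ (palatal) → [ɲ]
Rule 1: /m/ before /ɲ/ (palatal) → [ɲ]
Rule 1: /ŋ/ before /b/ (labial) → [m]
After rule 1: koɲɲiɲɲimbon
Rule 2: no segment meets the rule's conditions; no change.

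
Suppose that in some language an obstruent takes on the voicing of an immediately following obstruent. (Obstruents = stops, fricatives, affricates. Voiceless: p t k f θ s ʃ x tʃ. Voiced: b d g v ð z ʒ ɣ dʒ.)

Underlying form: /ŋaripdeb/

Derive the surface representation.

[ŋaribdeb]

/p/ before /d/ (voiced) → [b]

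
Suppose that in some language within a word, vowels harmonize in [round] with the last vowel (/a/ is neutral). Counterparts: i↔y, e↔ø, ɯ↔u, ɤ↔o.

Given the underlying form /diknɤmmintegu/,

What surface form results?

/i/ harmonizes with /u/ ([+round]) → [y]
/ɤ/ harmonizes with /u/ ([+round]) → [o]
/i/ harmonizes with /u/ ([+round]) → [y]
/e/ harmonizes with /u/ ([+round]) → [ø]

[dyknommyntøgu]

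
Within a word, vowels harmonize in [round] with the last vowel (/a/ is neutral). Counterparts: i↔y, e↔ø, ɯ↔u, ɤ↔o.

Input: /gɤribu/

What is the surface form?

/ɤ/ harmonizes with /u/ ([+round]) → [o]
/i/ harmonizes with /u/ ([+round]) → [y]

[gorybu]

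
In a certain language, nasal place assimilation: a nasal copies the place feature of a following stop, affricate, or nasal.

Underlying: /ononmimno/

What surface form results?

[onomminno]

/n/ before /m/ (labial) → [m]
/m/ before /n/ (alveolar) → [n]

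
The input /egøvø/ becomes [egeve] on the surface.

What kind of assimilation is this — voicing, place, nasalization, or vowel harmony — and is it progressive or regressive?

vowel harmony, progressive

/ø/→[e] /ø/→[e].
Vowels agree with the first vowel, so the harmony is progressive.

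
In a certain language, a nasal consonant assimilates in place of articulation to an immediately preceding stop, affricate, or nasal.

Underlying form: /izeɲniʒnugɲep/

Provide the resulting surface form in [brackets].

/n/ after /ɲ/ (palatal) → [ɲ]
/ɲ/ after /g/ (velar) → [ŋ]

[izeɲɲiʒnugŋep]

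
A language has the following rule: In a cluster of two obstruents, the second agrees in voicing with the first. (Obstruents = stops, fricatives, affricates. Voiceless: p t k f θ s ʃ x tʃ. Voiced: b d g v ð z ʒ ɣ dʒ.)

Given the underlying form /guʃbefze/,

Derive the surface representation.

/b/ after /ʃ/ (voiceless) → [p]
/z/ after /f/ (voiceless) → [s]

[guʃpefse]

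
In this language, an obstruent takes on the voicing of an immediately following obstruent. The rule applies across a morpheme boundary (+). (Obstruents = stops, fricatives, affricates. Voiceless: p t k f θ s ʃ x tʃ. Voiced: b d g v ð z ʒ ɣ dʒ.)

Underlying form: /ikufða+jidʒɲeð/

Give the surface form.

[ikuvða+jidʒɲeð]

/f/ before /ð/ (voiced) → [v]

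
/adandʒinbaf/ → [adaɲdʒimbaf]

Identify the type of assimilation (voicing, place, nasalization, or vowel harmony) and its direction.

place assimilation, regressive

/n/→[ɲ] /n/→[m].
Each target copies a feature from the following segment, so the direction is regressive.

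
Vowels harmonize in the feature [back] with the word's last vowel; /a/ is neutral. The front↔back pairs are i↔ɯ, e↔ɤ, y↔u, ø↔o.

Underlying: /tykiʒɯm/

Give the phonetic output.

/y/ harmonizes with /ɯ/ ([+back]) → [u]
/i/ harmonizes with /ɯ/ ([+back]) → [ɯ]

[tukɯʒɯm]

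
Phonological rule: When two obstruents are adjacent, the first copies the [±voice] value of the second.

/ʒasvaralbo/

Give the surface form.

[ʒazvaralbo]

/s/ before /v/ (voiced) → [z]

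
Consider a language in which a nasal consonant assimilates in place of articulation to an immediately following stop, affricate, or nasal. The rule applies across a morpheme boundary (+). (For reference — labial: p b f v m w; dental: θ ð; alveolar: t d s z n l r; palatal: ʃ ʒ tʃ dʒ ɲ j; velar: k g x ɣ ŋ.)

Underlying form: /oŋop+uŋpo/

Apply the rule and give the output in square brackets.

/ŋ/ before /p/ (labial) → [m]

[oŋop+umpo]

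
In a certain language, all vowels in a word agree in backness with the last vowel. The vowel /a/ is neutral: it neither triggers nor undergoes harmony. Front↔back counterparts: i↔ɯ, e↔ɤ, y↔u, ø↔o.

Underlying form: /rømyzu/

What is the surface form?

/ø/ harmonizes with /u/ ([+back]) → [o]
/y/ harmonizes with /u/ ([+back]) → [u]

[romuzu]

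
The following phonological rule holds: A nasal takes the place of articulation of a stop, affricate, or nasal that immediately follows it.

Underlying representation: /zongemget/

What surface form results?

/n/ before /g/ (velar) → [ŋ]
/m/ before /g/ (velar) → [ŋ]

[zoŋgeŋget]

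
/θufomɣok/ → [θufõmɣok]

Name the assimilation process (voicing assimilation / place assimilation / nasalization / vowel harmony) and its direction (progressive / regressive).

/o/→[õ].
Each target copies a feature from the following segment, so the direction is regressive.

nasalization, regressive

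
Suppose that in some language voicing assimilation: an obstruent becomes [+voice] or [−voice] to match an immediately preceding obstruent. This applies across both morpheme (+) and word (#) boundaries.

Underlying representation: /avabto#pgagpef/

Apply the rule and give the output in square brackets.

[avabdo#pkagbef]

/t/ after /b/ (voiced) → [d]
/g/ after /p/ (voiceless) → [k]
/p/ after /g/ (voiced) → [b]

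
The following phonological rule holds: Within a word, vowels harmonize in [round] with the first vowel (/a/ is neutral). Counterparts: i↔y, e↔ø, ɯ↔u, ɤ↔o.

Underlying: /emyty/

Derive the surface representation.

[emiti]

/y/ harmonizes with /e/ ([-round]) → [i]
/y/ harmonizes with /e/ ([-round]) → [i]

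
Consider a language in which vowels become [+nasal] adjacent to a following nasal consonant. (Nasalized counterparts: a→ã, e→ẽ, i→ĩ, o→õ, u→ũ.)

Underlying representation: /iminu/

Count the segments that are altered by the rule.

2

/i/ before nasal /m/ → [ĩ]
/i/ before nasal /n/ → [ĩ]
2 segments change.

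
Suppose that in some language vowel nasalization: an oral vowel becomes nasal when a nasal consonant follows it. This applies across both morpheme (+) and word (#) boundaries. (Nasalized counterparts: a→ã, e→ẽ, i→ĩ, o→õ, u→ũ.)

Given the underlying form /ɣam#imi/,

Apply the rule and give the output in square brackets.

/a/ before nasal /m/ → [ã]
/i/ before nasal /m/ → [ĩ]

[ɣãm#ĩmi]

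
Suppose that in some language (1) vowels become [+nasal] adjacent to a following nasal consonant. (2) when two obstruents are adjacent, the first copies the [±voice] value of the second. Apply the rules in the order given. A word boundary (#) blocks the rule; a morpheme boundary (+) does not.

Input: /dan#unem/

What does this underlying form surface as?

[dãn#ũnẽm]

Rule 1: /a/ before nasal /n/ → [ã]
Rule 1: /u/ before nasal /n/ → [ũ]
Rule 1: /e/ before nasal /m/ → [ẽ]
After rule 1: dãn#ũnẽm
Rule 2: no segment meets the rule's conditions; no change.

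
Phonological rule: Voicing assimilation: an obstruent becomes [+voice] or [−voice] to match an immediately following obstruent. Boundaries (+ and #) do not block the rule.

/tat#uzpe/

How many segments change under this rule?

1

/z/ before /p/ (voiceless) → [s]
1 segment changes.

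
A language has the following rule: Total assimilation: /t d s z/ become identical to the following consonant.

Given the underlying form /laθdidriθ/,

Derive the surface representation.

/d/ before /r/ → [r] (total assimilation)

[laθdirriθ]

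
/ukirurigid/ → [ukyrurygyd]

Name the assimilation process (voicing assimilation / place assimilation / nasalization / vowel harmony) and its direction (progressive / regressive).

/i/→[y] /i/→[y] /i/→[y].
Vowels agree with the first vowel, so the harmony is progressive.

vowel harmony, progressive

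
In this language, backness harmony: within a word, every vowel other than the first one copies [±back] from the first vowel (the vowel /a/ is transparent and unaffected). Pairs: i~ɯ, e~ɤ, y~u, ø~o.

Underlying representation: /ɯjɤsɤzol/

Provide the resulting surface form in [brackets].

no segment meets the rule's conditions; no change.

[ɯjɤsɤzol]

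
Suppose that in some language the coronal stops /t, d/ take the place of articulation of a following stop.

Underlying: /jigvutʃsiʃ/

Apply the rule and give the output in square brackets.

[jigvutʃsiʃ]

no segment meets the rule's conditions; no change.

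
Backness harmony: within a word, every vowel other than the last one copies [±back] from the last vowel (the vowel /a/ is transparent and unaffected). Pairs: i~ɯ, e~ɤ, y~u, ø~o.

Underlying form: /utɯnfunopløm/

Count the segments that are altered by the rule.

/u/ harmonizes with /ø/ ([-back]) → [y]
/ɯ/ harmonizes with /ø/ ([-back]) → [i]
/u/ harmonizes with /ø/ ([-back]) → [y]
/o/ harmonizes with /ø/ ([-back]) → [ø]
4 segments change.

4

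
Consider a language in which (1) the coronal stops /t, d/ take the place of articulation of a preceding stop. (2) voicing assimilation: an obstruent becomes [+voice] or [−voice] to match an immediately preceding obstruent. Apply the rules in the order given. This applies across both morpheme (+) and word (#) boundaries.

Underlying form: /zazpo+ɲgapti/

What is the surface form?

[zazbo+ɲgappi]

Rule 1: /t/ after /p/ (labial) → [p]
After rule 1: zazpo+ɲgappi
Rule 2: /p/ after /z/ (voiced) → [b]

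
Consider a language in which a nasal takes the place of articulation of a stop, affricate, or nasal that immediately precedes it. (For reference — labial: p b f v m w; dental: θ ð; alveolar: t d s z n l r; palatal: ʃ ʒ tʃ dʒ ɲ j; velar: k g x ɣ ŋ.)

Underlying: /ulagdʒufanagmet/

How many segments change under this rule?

/m/ after /g/ (velar) → [ŋ]
1 segment changes.

1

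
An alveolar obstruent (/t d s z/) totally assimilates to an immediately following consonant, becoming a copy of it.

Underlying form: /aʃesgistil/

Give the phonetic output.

/s/ before /g/ → [g] (total assimilation)
/s/ before /t/ → [t] (total assimilation)

[aʃeggittil]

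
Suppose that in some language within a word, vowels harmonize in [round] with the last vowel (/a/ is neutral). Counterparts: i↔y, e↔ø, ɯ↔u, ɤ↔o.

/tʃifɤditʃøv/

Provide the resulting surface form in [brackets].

[tʃyfodytʃøv]

/i/ harmonizes with /ø/ ([+round]) → [y]
/ɤ/ harmonizes with /ø/ ([+round]) → [o]
/i/ harmonizes with /ø/ ([+round]) → [y]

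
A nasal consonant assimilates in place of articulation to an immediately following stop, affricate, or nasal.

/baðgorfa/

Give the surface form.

no segment meets the rule's conditions; no change.

[baðgorfa]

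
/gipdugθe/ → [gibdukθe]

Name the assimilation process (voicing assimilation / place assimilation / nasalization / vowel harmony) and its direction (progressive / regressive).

voicing assimilation, regressive

/p/→[b] /g/→[k].
Each target copies a feature from the following segment, so the direction is regressive.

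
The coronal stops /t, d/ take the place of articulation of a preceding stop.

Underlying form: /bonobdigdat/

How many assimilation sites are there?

/d/ after /b/ (labial) → [b]
/d/ after /g/ (velar) → [g]
2 segments change.

2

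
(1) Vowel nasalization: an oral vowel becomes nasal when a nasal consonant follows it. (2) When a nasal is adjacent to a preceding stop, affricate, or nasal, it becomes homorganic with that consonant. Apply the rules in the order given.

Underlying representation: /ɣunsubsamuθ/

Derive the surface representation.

Rule 1: /u/ before nasal /n/ → [ũ]
Rule 1: /a/ before nasal /m/ → [ã]
After rule 1: ɣũnsubsãmuθ
Rule 2: no segment meets the rule's conditions; no change.

[ɣũnsubsãmuθ]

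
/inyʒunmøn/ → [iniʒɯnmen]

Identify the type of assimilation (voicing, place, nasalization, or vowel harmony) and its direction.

vowel harmony, progressive

/y/→[i] /u/→[ɯ] /ø/→[e].
Vowels agree with the first vowel, so the harmony is progressive.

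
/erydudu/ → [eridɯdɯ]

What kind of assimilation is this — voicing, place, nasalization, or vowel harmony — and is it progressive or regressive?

vowel harmony, progressive

/y/→[i] /u/→[ɯ] /u/→[ɯ].
Vowels agree with the first vowel, so the harmony is progressive.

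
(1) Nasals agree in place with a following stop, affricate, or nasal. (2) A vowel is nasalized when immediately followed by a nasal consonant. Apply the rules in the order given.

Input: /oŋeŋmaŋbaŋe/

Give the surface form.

Rule 1: /ŋ/ before /m/ (labial) → [m]
Rule 1: /ŋ/ before /b/ (labial) → [m]
After rule 1: oŋemmambaŋe
Rule 2: /o/ before nasal /ŋ/ → [õ]
Rule 2: /e/ before nasal /m/ → [ẽ]
Rule 2: /a/ before nasal /m/ → [ã]
Rule 2: /a/ before nasal /ŋ/ → [ã]

[õŋẽmmãmbãŋe]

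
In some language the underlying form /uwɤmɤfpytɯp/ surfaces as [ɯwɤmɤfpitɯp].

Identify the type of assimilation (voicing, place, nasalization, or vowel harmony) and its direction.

/u/→[ɯ] /y/→[i].
Vowels agree with the last vowel, so the harmony is regressive.

vowel harmony, regressive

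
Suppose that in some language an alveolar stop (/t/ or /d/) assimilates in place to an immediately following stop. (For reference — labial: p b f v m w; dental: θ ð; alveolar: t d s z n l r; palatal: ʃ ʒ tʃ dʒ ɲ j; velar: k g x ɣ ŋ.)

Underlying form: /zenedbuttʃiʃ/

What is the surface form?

[zenebbuttʃiʃ]

/d/ before /b/ (labial) → [b]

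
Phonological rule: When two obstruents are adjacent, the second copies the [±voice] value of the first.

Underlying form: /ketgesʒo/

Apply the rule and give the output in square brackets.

/g/ after /t/ (voiceless) → [k]
/ʒ/ after /s/ (voiceless) → [ʃ]

[ketkesʃo]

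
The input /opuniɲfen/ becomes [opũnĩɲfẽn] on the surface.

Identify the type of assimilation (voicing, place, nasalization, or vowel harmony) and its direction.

nasalization, regressive

/u/→[ũ] /i/→[ĩ] /e/→[ẽ].
Each target copies a feature from the following segment, so the direction is regressive.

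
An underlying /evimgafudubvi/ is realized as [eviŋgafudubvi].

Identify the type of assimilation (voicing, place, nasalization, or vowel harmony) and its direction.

/m/→[ŋ].
Each target copies a feature from the following segment, so the direction is regressive.

place assimilation, regressive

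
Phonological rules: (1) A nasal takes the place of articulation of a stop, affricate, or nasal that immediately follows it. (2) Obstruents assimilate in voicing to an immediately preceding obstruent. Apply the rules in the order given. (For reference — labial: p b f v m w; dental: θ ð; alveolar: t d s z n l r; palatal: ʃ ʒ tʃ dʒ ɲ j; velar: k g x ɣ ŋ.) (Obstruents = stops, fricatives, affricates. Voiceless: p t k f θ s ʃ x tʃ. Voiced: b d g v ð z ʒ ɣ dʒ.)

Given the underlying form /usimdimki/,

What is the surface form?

Rule 1: /m/ before /d/ (alveolar) → [n]
Rule 1: /m/ before /k/ (velar) → [ŋ]
After rule 1: usindiŋki
Rule 2: no segment meets the rule's conditions; no change.

[usindiŋki]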